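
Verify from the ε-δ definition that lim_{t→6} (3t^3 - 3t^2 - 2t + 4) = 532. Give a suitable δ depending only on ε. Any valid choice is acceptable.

Fix ε > 0. We want δ > 0 such that 0 < |t − 6| < δ implies |(3t^3 - 3t^2 - 2t + 4) − 532| < ε.
(3t^3 - 3t^2 - 2t + 4) − 532 = 3t^3 - 3t^2 - 2t - 528 = (t − 6)(3t^2 + 15t + 88).
So |(3t^3 - 3t^2 - 2t + 4) − 532| = |t − 6|·|3t^2 + 15t + 88|.
Require δ ≤ 1. Then |t − 6| < 1 gives |t| < 7, and by the triangle inequality |3t^2 + 15t + 88| ≤ 3·7^2 + 15·7 + 88 = 340.
Hence |(3t^3 - 3t^2 - 2t + 4) − 532| ≤ 340|t − 6| < ε provided |t − 6| < ε/340.
Choosing δ = min(1, ε/340) ensures both conditions, hence |(3t^3 - 3t^2 - 2t + 4) − 532| < ε.

δ = min(1, ε/340)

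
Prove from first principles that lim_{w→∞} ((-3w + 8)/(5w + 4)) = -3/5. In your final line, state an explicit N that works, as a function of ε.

Fix ε > 0. We seek N > 0 such that w > N implies |(-3w + 8)/(5w + 4) + 3/5| < ε.
(-3w + 8)/(5w + 4) + 3/5 = (5(-3w + 8) − (-3)(5w + 4)) / (5(5w + 4)) = 52/(5(5w + 4)).
For w > 0 we have 5w + 4 > 5w, so |(-3w + 8)/(5w + 4) + 3/5| = 52/(5(5w + 4)) < 52/(5·5w) = (52/25)/w.
Thus |(-3w + 8)/(5w + 4) + 3/5| < ε whenever w > (52/25)/ε.
Take N = (52/25)/ε. If w > N then |(-3w + 8)/(5w + 4) + 3/5| < (52/25)/w < ε.

N = (52/25)/ε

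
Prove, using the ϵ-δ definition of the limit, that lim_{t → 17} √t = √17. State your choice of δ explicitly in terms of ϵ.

Suppose ϵ > 0. We want δ > 0 such that 0 < |t − 17| < δ implies |√t − √17| < ϵ.
Multiplying by the conjugate, |√t − √17| = |t − 17|/(√t + √17).
Restrict δ ≤ 17 so that |t − 17| < 17 forces t > 0, and then √t + √17 > √17.
Hence |√t − √17| < |t − 17|/√17, which is < ϵ once |t − 17| < √17·ϵ.
Take δ = min(17, √17·ϵ). If 0 < |t − 17| < δ then t > 0 and |√t − √17| < |t − 17|/√17 < ϵ.

δ = min(17, √17·ϵ)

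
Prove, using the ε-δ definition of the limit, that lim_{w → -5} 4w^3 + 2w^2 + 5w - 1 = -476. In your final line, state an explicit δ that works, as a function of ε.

δ = min(2, ε/417)

Suppose ε > 0. We want δ > 0 such that 0 < |w + 5| < δ implies |(4w^3 + 2w^2 + 5w - 1) + 476| < ε.
(4w^3 + 2w^2 + 5w - 1) + 476 = 4w^3 + 2w^2 + 5w + 475 = (w + 5)(4w^2 - 18w + 95).
So |(4w^3 + 2w^2 + 5w - 1) + 476| = |w + 5|·|4w^2 - 18w + 95|.
Require δ ≤ 2. Then |w + 5| < 2 gives |w| < 7, and by the triangle inequality |4w^2 - 18w + 95| ≤ 4·7^2 + 18·7 + 95 = 417.
Hence |(4w^3 + 2w^2 + 5w - 1) + 476| ≤ 417|w + 5| < ε provided |w + 5| < ε/417.
Choosing δ = min(2, ε/417) ensures both conditions, hence |(4w^3 + 2w^2 + 5w - 1) + 476| < ε.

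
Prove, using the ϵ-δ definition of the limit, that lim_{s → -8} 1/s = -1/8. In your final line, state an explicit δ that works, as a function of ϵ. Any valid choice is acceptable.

δ = min(4, 32ϵ)

Let ϵ > 0 be given. We seek δ > 0 such that 0 < |s + 8| < δ implies |1/s + 1/8| < ϵ.
|1/s + 1/8| = |-8 − s|/(8·|s|) = |s + 8|/(8|s|).
Restrict δ ≤ 4. Then |s + 8| < 4 gives |s| > 4, so 8|s| > 32.
Then |1/s + 1/8| < |s + 8|/32, which is < ϵ when |s + 8| < 32ϵ.
Take δ = min(4, 32ϵ). Then 0 < |s + 8| < δ gives both |s + 8| < 4 and |s + 8| < 32ϵ, so |1/s + 1/8| < ϵ.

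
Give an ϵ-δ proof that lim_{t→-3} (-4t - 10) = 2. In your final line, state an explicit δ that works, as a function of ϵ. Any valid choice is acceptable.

Suppose ϵ > 0. We need δ > 0 so that 0 < |t + 3| < δ implies |(-4t - 10) − 2| < ϵ.
|(-4t - 10) − 2| = |-4t - 12| = 4|t + 3|.
Thus it suffices that |t + 3| < ϵ/4.
Take δ = ϵ/4. If 0 < |t + 3| < δ then |(-4t - 10) − 2| = 4|t + 3| < 4·(ϵ/4) = ϵ.

δ = ϵ/4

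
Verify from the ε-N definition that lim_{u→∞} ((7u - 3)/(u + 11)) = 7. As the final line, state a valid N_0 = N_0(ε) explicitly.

N_0 = 80/ε

Let ε > 0 be given. We seek N_0 > 0 such that u > N_0 implies |(7u - 3)/(u + 11) − 7| < ε.
(7u - 3)/(u + 11) − 7 = ((7u - 3) − 7(u + 11)) / ((u + 11)) = -80/((u + 11)).
For u > 0 we have u + 11 > u, so |(7u - 3)/(u + 11) − 7| = 80/((u + 11)) < 80/(u) = 80/u.
Thus |(7u - 3)/(u + 11) − 7| < ε whenever u > 80/ε.
Take N_0 = 80/ε. If u > N_0 then |(7u - 3)/(u + 11) − 7| < 80/u < ε.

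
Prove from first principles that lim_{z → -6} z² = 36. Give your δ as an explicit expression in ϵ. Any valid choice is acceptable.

Let ϵ > 0 be given. We seek δ > 0 with 0 < |z + 6| < δ ⇒ |z² − 36| < ϵ.
Factor: z² − 36 = (z + 6)(z - 6), so |z² − 36| = |z + 6|·|z - 6|.
Restrict δ ≤ 2. Then |z + 6| < 2 gives |z| < 8, so by the triangle inequality |z - 6| ≤ 8 + 6 = 14.
Hence |z² − 36| ≤ 14|z + 6|, which is < ϵ once |z + 6| < ϵ/14.
Take δ = min(2, ϵ/14). If 0 < |z + 6| < δ then both bounds hold and |z² − 36| ≤ 14|z + 6| < 14·(ϵ/14) = ϵ.

δ = min(2, ϵ/14)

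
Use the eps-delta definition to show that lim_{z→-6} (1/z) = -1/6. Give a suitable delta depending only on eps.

Fix eps > 0. We seek delta > 0 such that 0 < |z + 6| < delta implies |1/z + 1/6| < eps.
|1/z + 1/6| = |-6 − z|/(6·|z|) = |z + 6|/(6|z|).
Restrict delta ≤ 3. Then |z + 6| < 3 gives |z| > 3, so 6|z| > 18.
Then |1/z + 1/6| < |z + 6|/18, which is < eps when |z + 6| < 18eps.
Take delta = min(3, 18eps). Then 0 < |z + 6| < delta gives both |z + 6| < 3 and |z + 6| < 18eps, so |1/z + 1/6| < eps.

delta = min(3, 18eps)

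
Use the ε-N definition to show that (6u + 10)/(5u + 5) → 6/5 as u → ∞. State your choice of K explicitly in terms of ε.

Fix ε > 0. We seek K > 0 such that u > K implies |(6u + 10)/(5u + 5) − (6/5)| < ε.
(6u + 10)/(5u + 5) − (6/5) = (5(6u + 10) − 6(5u + 5)) / (5(5u + 5)) = 20/(5(5u + 5)).
For u > 0 we have 5u + 5 > 5u, so |(6u + 10)/(5u + 5) − (6/5)| = 20/(5(5u + 5)) < 20/(5·5u) = (4/5)/u.
Thus |(6u + 10)/(5u + 5) − (6/5)| < ε whenever u > (4/5)/ε.
Take K = (4/5)/ε. If u > K then |(6u + 10)/(5u + 5) − (6/5)| < (4/5)/u < ε.

K = (4/5)/ε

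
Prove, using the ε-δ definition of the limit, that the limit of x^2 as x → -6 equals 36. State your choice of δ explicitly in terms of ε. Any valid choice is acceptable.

δ = min(1, ε/13)

Fix ε > 0. We seek δ > 0 with 0 < |x + 6| < δ ⇒ |x^2 − 36| < ε.
Factor: x^2 − 36 = (x + 6)(x - 6), so |x^2 − 36| = |x + 6|·|x - 6|.
Restrict δ ≤ 1. Then |x + 6| < 1 gives |x| < 7, so by the triangle inequality |x - 6| ≤ 7 + 6 = 13.
Hence |x^2 − 36| ≤ 13|x + 6|, which is < ε once |x + 6| < ε/13.
Take δ = min(1, ε/13). If 0 < |x + 6| < δ then both bounds hold and |x^2 − 36| ≤ 13|x + 6| < 13·(ε/13) = ε.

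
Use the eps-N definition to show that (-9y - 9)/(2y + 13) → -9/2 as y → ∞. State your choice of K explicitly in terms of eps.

K = (99/4)/eps

Let eps > 0 be given. We seek K > 0 such that y > K implies |(-9y - 9)/(2y + 13) + 9/2| < eps.
(-9y - 9)/(2y + 13) + 9/2 = (2(-9y - 9) − (-9)(2y + 13)) / (2(2y + 13)) = 99/(2(2y + 13)).
For y > 0 we have 2y + 13 > 2y, so |(-9y - 9)/(2y + 13) + 9/2| = 99/(2(2y + 13)) < 99/(2·2y) = (99/4)/y.
Thus |(-9y - 9)/(2y + 13) + 9/2| < eps whenever y > (99/4)/eps.
Take K = (99/4)/eps. If y > K then |(-9y - 9)/(2y + 13) + 9/2| < (99/4)/y < eps.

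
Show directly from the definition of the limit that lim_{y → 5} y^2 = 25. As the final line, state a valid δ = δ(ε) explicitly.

δ = min(1, ε/11)

Let ε > 0 be given. We seek δ > 0 with 0 < |y − 5| < δ ⇒ |y^2 − 25| < ε.
Factor: y^2 − 25 = (y − 5)(y + 5), so |y^2 − 25| = |y − 5|·|y + 5|.
Impose δ ≤ 1 so that |y| < 6; then |y + 5| ≤ 11.
Hence |y^2 − 25| ≤ 11|y − 5|, which is < ε once |y − 5| < ε/11.
Take δ = min(1, ε/11). If 0 < |y − 5| < δ then both bounds hold and |y^2 − 25| ≤ 11|y − 5| < 11·(ε/11) = ε.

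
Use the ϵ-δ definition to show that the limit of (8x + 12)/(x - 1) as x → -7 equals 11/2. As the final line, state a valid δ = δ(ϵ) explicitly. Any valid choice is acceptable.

Let ϵ > 0 be given. We want δ > 0 with 0 < |x + 7| < δ ⇒ |(8x + 12)/(x - 1) − (11/2)| < ϵ.
Combining over a common denominator, (8x + 12)/(x - 1) − (11/2) = [(8x + 12)·(-8) − (-44)·(x - 1)] / [(-8)·(x - 1)] = -20(x + 7) / ((-8)(x - 1)).
So |(8x + 12)/(x - 1) − (11/2)| = 20|x + 7| / (8·|x − 1|).
Restrict δ ≤ 4. Then |x + 7| < 4 gives |x − 1| = |(x + 7) + (-8)| ≥ 8 − 4 = 4.
Hence |(8x + 12)/(x - 1) − (11/2)| < 20|x + 7|/(8·4) = (5/8)|x + 7|, which is < ϵ once |x + 7| < (8/5)ϵ.
Take δ = min(4, (8/5)ϵ). Then 0 < |x + 7| < δ forces both bounds, so |(8x + 12)/(x - 1) − (11/2)| < ϵ.

δ = min(4, (8/5)ϵ)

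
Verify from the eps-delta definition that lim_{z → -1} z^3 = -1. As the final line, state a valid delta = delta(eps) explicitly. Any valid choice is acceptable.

delta = min(2, eps/13)

Fix eps > 0. We seek delta > 0 with 0 < |z + 1| < delta ⇒ |z^3 + 1| < eps.
Factor: z^3 + 1 = (z + 1)(z^2 - z + 1), so |z^3 + 1| = |z + 1|·|z^2 - z + 1|.
Impose delta ≤ 2 so that |z| < 3; then |z^2 - z + 1| ≤ 13.
Hence |z^3 + 1| ≤ 13|z + 1|, which is < eps once |z + 1| < eps/13.
Take delta = min(2, eps/13). If 0 < |z + 1| < delta then both bounds hold and |z^3 + 1| ≤ 13|z + 1| < 13·(eps/13) = eps.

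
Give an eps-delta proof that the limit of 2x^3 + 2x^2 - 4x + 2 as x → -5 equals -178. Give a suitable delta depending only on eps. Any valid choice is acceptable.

delta = min(1, eps/156)

Fix eps > 0. We want delta > 0 such that 0 < |x + 5| < delta implies |(2x^3 + 2x^2 - 4x + 2) + 178| < eps.
(2x^3 + 2x^2 - 4x + 2) + 178 = 2x^3 + 2x^2 - 4x + 180 = (x + 5)(2x^2 - 8x + 36).
So |(2x^3 + 2x^2 - 4x + 2) + 178| = |x + 5|·|2x^2 - 8x + 36|.
Require delta ≤ 1. Then |x + 5| < 1 gives |x| < 6, and by the triangle inequality |2x^2 - 8x + 36| ≤ 2·6^2 + 8·6 + 36 = 156.
Hence |(2x^3 + 2x^2 - 4x + 2) + 178| ≤ 156|x + 5| < eps provided |x + 5| < eps/156.
Choosing delta = min(1, eps/156) ensures both conditions, hence |(2x^3 + 2x^2 - 4x + 2) + 178| < eps.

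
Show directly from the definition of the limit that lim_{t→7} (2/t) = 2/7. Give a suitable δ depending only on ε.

δ = min(7/2, (49/4)ε)

Fix ε > 0. We seek δ > 0 such that 0 < |t − 7| < δ implies |2/t − (2/7)| < ε.
|2/t − (2/7)| = 2·|7 − t|/(7·|t|) = 2|t − 7|/(7|t|).
Restrict δ ≤ 7/2. Then |t − 7| < 7/2 gives |t| > 7/2, so 7|t| > 49/2.
Then |2/t − (2/7)| < 2|t − 7|/(49/2), which is < ε when |t − 7| < (49/4)ε.
Take δ = min(7/2, (49/4)ε). Then 0 < |t − 7| < δ gives both |t − 7| < 7/2 and |t − 7| < (49/4)ε, so |2/t − (2/7)| < ε.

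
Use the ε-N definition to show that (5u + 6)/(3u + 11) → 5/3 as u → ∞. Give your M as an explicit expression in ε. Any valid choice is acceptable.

M = (37/9)/ε

Suppose ε > 0. We seek M > 0 such that u > M implies |(5u + 6)/(3u + 11) − (5/3)| < ε.
(5u + 6)/(3u + 11) − (5/3) = (3(5u + 6) − 5(3u + 11)) / (3(3u + 11)) = -37/(3(3u + 11)).
For u > 0 we have 3u + 11 > 3u, so |(5u + 6)/(3u + 11) − (5/3)| = 37/(3(3u + 11)) < 37/(3·3u) = (37/9)/u.
Thus |(5u + 6)/(3u + 11) − (5/3)| < ε whenever u > (37/9)/ε.
Take M = (37/9)/ε. If u > M then |(5u + 6)/(3u + 11) − (5/3)| < (37/9)/u < ε.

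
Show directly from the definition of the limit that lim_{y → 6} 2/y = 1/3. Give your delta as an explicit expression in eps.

delta = min(3, 9eps)

Fix eps > 0. We seek delta > 0 such that 0 < |y − 6| < delta implies |2/y − (1/3)| < eps.
|2/y − (1/3)| = 2·|6 − y|/(6·|y|) = 2|y − 6|/(6|y|).
Require delta ≤ 3 so that |y| > 6 − 3 = 3, hence 6|y| > 18.
Then |2/y − (1/3)| < 2|y − 6|/18, which is < eps when |y − 6| < 9eps.
Take delta = min(3, 9eps). Then 0 < |y − 6| < delta gives both |y − 6| < 3 and |y − 6| < 9eps, so |2/y − (1/3)| < eps.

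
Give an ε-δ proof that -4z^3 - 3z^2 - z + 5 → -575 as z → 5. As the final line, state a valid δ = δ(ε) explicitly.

δ = min(1, ε/398)

Let ε > 0 be given. We want δ > 0 such that 0 < |z − 5| < δ implies |(-4z^3 - 3z^2 - z + 5) + 575| < ε.
(-4z^3 - 3z^2 - z + 5) + 575 = -4z^3 - 3z^2 - z + 580 = (z − 5)(-4z^2 - 23z - 116).
So |(-4z^3 - 3z^2 - z + 5) + 575| = |z − 5|·|-4z^2 - 23z - 116|.
Require δ ≤ 1. Then |z − 5| < 1 gives |z| < 6, and by the triangle inequality |-4z^2 - 23z - 116| ≤ 4·6^2 + 23·6 + 116 = 398.
Hence |(-4z^3 - 3z^2 - z + 5) + 575| ≤ 398|z − 5| < ε provided |z − 5| < ε/398.
Choosing δ = min(1, ε/398) ensures both conditions, hence |(-4z^3 - 3z^2 - z + 5) + 575| < ε.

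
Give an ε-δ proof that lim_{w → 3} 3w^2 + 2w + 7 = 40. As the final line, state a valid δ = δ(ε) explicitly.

δ = min(2, ε/26)

Let ε > 0 be given. We want δ > 0 such that 0 < |w − 3| < δ implies |(3w^2 + 2w + 7) − 40| < ε.
(3w^2 + 2w + 7) − 40 = 3w^2 + 2w - 33 = (w − 3)(3w + 11).
So |(3w^2 + 2w + 7) − 40| = |w − 3|·|3w + 11|.
Assume first that |w − 3| < 2, so |w| < 5. Then |3w + 11| ≤ 3·5 + 11 = 26.
Hence |(3w^2 + 2w + 7) − 40| ≤ 26|w − 3| < ε provided |w − 3| < ε/26.
Choosing δ = min(2, ε/26) ensures both conditions, hence |(3w^2 + 2w + 7) − 40| < ε.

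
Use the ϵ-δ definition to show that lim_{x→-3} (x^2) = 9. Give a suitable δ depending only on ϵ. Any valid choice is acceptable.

Suppose ϵ > 0. We seek δ > 0 with 0 < |x + 3| < δ ⇒ |x^2 − 9| < ϵ.
Factor: x^2 − 9 = (x + 3)(x - 3), so |x^2 − 9| = |x + 3|·|x - 3|.
Impose δ ≤ 1 so that |x| < 4; then |x - 3| ≤ 7.
Hence |x^2 − 9| ≤ 7|x + 3|, which is < ϵ once |x + 3| < ϵ/7.
Take δ = min(1, ϵ/7). If 0 < |x + 3| < δ then both bounds hold and |x^2 − 9| ≤ 7|x + 3| < 7·(ϵ/7) = ϵ.

δ = min(1, ϵ/7)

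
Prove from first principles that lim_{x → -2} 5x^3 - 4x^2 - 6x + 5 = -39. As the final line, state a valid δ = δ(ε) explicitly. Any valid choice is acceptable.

Fix ε > 0. We want δ > 0 such that 0 < |x + 2| < δ implies |(5x^3 - 4x^2 - 6x + 5) + 39| < ε.
(5x^3 - 4x^2 - 6x + 5) + 39 = 5x^3 - 4x^2 - 6x + 44 = (x + 2)(5x^2 - 14x + 22).
So |(5x^3 - 4x^2 - 6x + 5) + 39| = |x + 2|·|5x^2 - 14x + 22|.
Require δ ≤ 2. Then |x + 2| < 2 gives |x| < 4, and by the triangle inequality |5x^2 - 14x + 22| ≤ 5·4^2 + 14·4 + 22 = 158.
Hence |(5x^3 - 4x^2 - 6x + 5) + 39| ≤ 158|x + 2| < ε provided |x + 2| < ε/158.
Take δ = min(2, ε/158). Then 0 < |x + 2| < δ gives both |x + 2| < 2 and |x + 2| < ε/158, so |(5x^3 - 4x^2 - 6x + 5) + 39| < ε.

δ = min(2, ε/158)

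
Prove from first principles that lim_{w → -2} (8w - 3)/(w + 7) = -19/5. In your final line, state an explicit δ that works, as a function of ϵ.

Suppose ϵ > 0. We want δ > 0 with 0 < |w + 2| < δ ⇒ |(8w - 3)/(w + 7) + 19/5| < ϵ.
Combining over a common denominator, (8w - 3)/(w + 7) + 19/5 = [(8w - 3)·5 − (-19)·(w + 7)] / [5·(w + 7)] = 59(w + 2) / (5(w + 7)).
So |(8w - 3)/(w + 7) + 19/5| = 59|w + 2| / (5·|w + 7|).
Restrict δ ≤ 5/2. Then |w + 2| < 5/2 gives |w + 7| = |(w + 2) + 5| ≥ 5 − 5/2 = 5/2.
Hence |(8w - 3)/(w + 7) + 19/5| < 59|w + 2|/(5·(5/2)) = (118/25)|w + 2|, which is < ϵ once |w + 2| < (25/118)ϵ.
Take δ = min(5/2, (25/118)ϵ). Then 0 < |w + 2| < δ forces both bounds, so |(8w - 3)/(w + 7) + 19/5| < ϵ.

δ = min(5/2, (25/118)ϵ)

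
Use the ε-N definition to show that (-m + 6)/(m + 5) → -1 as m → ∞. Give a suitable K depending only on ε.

K = 11/ε

Let ε > 0 be given. For m ≥ 1, |(-m + 6)/(m + 5) + 1| = |11|/((m + 5)) = 11/((m + 5)).
Since m + 5 ≥ m for m ≥ 1, this is ≤ 11/(m) = 11/m.
So |(-m + 6)/(m + 5) + 1| < ε whenever m > 11/ε.
Take K = 11/ε. If m > K then |(-m + 6)/(m + 5) + 1| ≤ 11/m < ε.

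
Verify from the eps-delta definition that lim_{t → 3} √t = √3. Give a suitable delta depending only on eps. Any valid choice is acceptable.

delta = min(3, √3·eps)

Let eps > 0 be given. We want delta > 0 such that 0 < |t − 3| < delta implies |√t − √3| < eps.
Multiplying by the conjugate, |√t − √3| = |t − 3|/(√t + √3).
Restrict delta ≤ 3 so that |t − 3| < 3 forces t > 0, and then √t + √3 > √3.
Hence |√t − √3| < |t − 3|/√3, which is < eps once |t − 3| < √3·eps.
Take delta = min(3, √3·eps). If 0 < |t − 3| < delta then t > 0 and |√t − √3| < |t − 3|/√3 < eps.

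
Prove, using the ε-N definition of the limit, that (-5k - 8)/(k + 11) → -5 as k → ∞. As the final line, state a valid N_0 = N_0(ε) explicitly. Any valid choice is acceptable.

N_0 = 47/ε

Fix ε > 0. For k ≥ 1, |(-5k - 8)/(k + 11) + 5| = |47|/((k + 11)) = 47/((k + 11)).
Since k + 11 ≥ k for k ≥ 1, this is ≤ 47/(k) = 47/k.
So |(-5k - 8)/(k + 11) + 5| < ε whenever k > 47/ε.
Take N_0 = 47/ε. If k > N_0 then |(-5k - 8)/(k + 11) + 5| ≤ 47/k < ε.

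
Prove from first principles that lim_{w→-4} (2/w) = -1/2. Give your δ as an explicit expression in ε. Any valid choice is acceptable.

δ = min(2, 4ε)

Let ε > 0 be given. We seek δ > 0 such that 0 < |w + 4| < δ implies |2/w + 1/2| < ε.
|2/w + 1/2| = 2·|-4 − w|/(4·|w|) = 2|w + 4|/(4|w|).
Restrict δ ≤ 2. Then |w + 4| < 2 gives |w| > 2, so 4|w| > 8.
Then |2/w + 1/2| < 2|w + 4|/8, which is < ε when |w + 4| < 4ε.
Take δ = min(2, 4ε). Then 0 < |w + 4| < δ gives both |w + 4| < 2 and |w + 4| < 4ε, so |2/w + 1/2| < ε.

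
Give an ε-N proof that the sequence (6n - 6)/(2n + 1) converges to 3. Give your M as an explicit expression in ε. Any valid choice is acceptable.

M = (9/2)/ε

Suppose ε > 0. For n ≥ 1, |(6n - 6)/(2n + 1) − 3| = |-18|/(2(2n + 1)) = 18/(2(2n + 1)).
Since 2n + 1 ≥ 2n for n ≥ 1, this is ≤ 18/(2·2n) = (9/2)/n.
So |(6n - 6)/(2n + 1) − 3| < ε whenever n > (9/2)/ε.
Take M = (9/2)/ε. If n > M then |(6n - 6)/(2n + 1) − 3| ≤ (9/2)/n < ε.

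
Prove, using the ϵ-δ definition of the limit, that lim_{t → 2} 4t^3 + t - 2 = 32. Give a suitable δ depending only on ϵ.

Let ϵ > 0 be given. We want δ > 0 such that 0 < |t − 2| < δ implies |(4t^3 + t - 2) − 32| < ϵ.
(4t^3 + t - 2) − 32 = 4t^3 + t - 34 = (t − 2)(4t^2 + 8t + 17).
So |(4t^3 + t - 2) − 32| = |t − 2|·|4t^2 + 8t + 17|.
Assume first that |t − 2| < 1, so |t| < 3. Then |4t^2 + 8t + 17| ≤ 4·3^2 + 8·3 + 17 = 77.
Hence |(4t^3 + t - 2) − 32| ≤ 77|t − 2| < ϵ provided |t − 2| < ϵ/77.
Take δ = min(1, ϵ/77). Then 0 < |t − 2| < δ gives both |t − 2| < 1 and |t − 2| < ϵ/77, so |(4t^3 + t - 2) − 32| < ϵ.

δ = min(1, ϵ/77)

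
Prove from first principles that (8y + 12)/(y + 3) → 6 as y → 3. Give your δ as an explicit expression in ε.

Suppose ε > 0. We want δ > 0 with 0 < |y − 3| < δ ⇒ |(8y + 12)/(y + 3) − 6| < ε.
Combining over a common denominator, (8y + 12)/(y + 3) − 6 = [(8y + 12)·6 − 36·(y + 3)] / [6·(y + 3)] = 12(y − 3) / (6(y + 3)).
So |(8y + 12)/(y + 3) − 6| = 12|y − 3| / (6·|y + 3|).
Restrict δ ≤ 3. Then |y − 3| < 3 gives |y + 3| = |(y − 3) + 6| ≥ 6 − 3 = 3.
Hence |(8y + 12)/(y + 3) − 6| < 12|y − 3|/(6·3) = (2/3)|y − 3|, which is < ε once |y − 3| < (3/2)ε.
Take δ = min(3, (3/2)ε). Then 0 < |y − 3| < δ forces both bounds, so |(8y + 12)/(y + 3) − 6| < ε.

δ = min(3, (3/2)ε)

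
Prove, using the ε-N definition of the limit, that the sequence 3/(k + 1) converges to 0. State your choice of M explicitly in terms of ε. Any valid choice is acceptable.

M = 3/ε

Suppose ε > 0. For k ≥ 1, |3/(k + 1) − 0| = 3/(k + 1) ≤ 3/k.
We need 3/k < ε, i.e. k > 3/ε.
Take M = 3/ε. If k > M then |3/(k + 1)| ≤ 3/k < ε.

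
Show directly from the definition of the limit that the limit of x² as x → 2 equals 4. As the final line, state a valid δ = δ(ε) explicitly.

Let ε > 0. We seek δ > 0 with 0 < |x − 2| < δ ⇒ |x² − 4| < ε.
Factor: x² − 4 = (x − 2)(x + 2), so |x² − 4| = |x − 2|·|x + 2|.
Impose δ ≤ 1 so that |x| < 3; then |x + 2| ≤ 5.
Hence |x² − 4| ≤ 5|x − 2|, which is < ε once |x − 2| < ε/5.
Take δ = min(1, ε/5). If 0 < |x − 2| < δ then both bounds hold and |x² − 4| ≤ 5|x − 2| < 5·(ε/5) = ε.

δ = min(1, ε/5)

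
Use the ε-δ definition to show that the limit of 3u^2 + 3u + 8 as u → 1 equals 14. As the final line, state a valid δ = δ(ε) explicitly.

Fix ε > 0. We want δ > 0 such that 0 < |u − 1| < δ implies |(3u^2 + 3u + 8) − 14| < ε.
(3u^2 + 3u + 8) − 14 = 3u^2 + 3u - 6 = (u − 1)(3u + 6).
So |(3u^2 + 3u + 8) − 14| = |u − 1|·|3u + 6|.
Assume first that |u − 1| < 2, so |u| < 3. Then |3u + 6| ≤ 3·3 + 6 = 15.
Hence |(3u^2 + 3u + 8) − 14| ≤ 15|u − 1| < ε provided |u − 1| < ε/15.
Take δ = min(2, ε/15). Then 0 < |u − 1| < δ gives both |u − 1| < 2 and |u − 1| < ε/15, so |(3u^2 + 3u + 8) − 14| < ε.

δ = min(2, ε/15)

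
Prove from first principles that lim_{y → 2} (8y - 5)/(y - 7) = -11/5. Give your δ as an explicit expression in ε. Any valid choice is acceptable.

Suppose ε > 0. We want δ > 0 with 0 < |y − 2| < δ ⇒ |(8y - 5)/(y - 7) + 11/5| < ε.
Combining over a common denominator, (8y - 5)/(y - 7) + 11/5 = [(8y - 5)·(-5) − 11·(y - 7)] / [(-5)·(y - 7)] = -51(y − 2) / ((-5)(y - 7)).
So |(8y - 5)/(y - 7) + 11/5| = 51|y − 2| / (5·|y − 7|).
Restrict δ ≤ 5/2. Then |y − 2| < 5/2 gives |y − 7| = |(y − 2) + (-5)| ≥ 5 − 5/2 = 5/2.
Hence |(8y - 5)/(y - 7) + 11/5| < 51|y − 2|/(5·(5/2)) = (102/25)|y − 2|, which is < ε once |y − 2| < (25/102)ε.
Take δ = min(5/2, (25/102)ε). Then 0 < |y − 2| < δ forces both bounds, so |(8y - 5)/(y - 7) + 11/5| < ε.

δ = min(5/2, (25/102)ε)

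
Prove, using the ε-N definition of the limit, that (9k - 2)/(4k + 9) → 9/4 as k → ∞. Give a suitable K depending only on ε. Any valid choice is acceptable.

Let ε > 0. For k ≥ 1, |(9k - 2)/(4k + 9) − (9/4)| = |-89|/(4(4k + 9)) = 89/(4(4k + 9)).
Since 4k + 9 ≥ 4k for k ≥ 1, this is ≤ 89/(4·4k) = (89/16)/k.
So |(9k - 2)/(4k + 9) − (9/4)| < ε whenever k > (89/16)/ε.
Take K = (89/16)/ε. If k > K then |(9k - 2)/(4k + 9) − (9/4)| ≤ (89/16)/k < ε.

K = (89/16)/ε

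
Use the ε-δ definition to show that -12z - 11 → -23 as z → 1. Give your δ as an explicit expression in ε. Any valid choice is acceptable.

δ = ε/12

Fix ε > 0. We need δ > 0 so that 0 < |z − 1| < δ implies |(-12z - 11) + 23| < ε.
|(-12z - 11) + 23| = |-12z + 12| = 12|z − 1|.
Thus it suffices that |z − 1| < ε/12.
Take δ = ε/12. If 0 < |z − 1| < δ then |(-12z - 11) + 23| = 12|z − 1| < 12·(ε/12) = ε.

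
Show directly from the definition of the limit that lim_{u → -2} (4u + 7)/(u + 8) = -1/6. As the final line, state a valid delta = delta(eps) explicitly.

delta = min(3, (18/25)eps)

Suppose eps > 0. We want delta > 0 with 0 < |u + 2| < delta ⇒ |(4u + 7)/(u + 8) + 1/6| < eps.
Combining over a common denominator, (4u + 7)/(u + 8) + 1/6 = [(4u + 7)·6 − (-1)·(u + 8)] / [6·(u + 8)] = 25(u + 2) / (6(u + 8)).
So |(4u + 7)/(u + 8) + 1/6| = 25|u + 2| / (6·|u + 8|).
Restrict delta ≤ 3. Then |u + 2| < 3 gives |u + 8| = |(u + 2) + 6| ≥ 6 − 3 = 3.
Hence |(4u + 7)/(u + 8) + 1/6| < 25|u + 2|/(6·3) = (25/18)|u + 2|, which is < eps once |u + 2| < (18/25)eps.
Take delta = min(3, (18/25)eps). Then 0 < |u + 2| < delta forces both bounds, so |(4u + 7)/(u + 8) + 1/6| < eps.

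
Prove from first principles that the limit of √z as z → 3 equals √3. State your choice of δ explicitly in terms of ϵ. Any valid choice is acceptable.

Fix ϵ > 0. We want δ > 0 such that 0 < |z − 3| < δ implies |√z − √3| < ϵ.
Rationalise: √z − √3 = (z − 3)/(√z + √3), so |√z − √3| = |z − 3|/(√z + √3).
Restrict δ ≤ 3 so that |z − 3| < 3 forces z > 0, and then √z + √3 > √3.
Hence |√z − √3| < |z − 3|/√3, which is < ϵ once |z − 3| < √3·ϵ.
Take δ = min(3, √3·ϵ). If 0 < |z − 3| < δ then z > 0 and |√z − √3| < |z − 3|/√3 < ϵ.

δ = min(3, √3·ϵ)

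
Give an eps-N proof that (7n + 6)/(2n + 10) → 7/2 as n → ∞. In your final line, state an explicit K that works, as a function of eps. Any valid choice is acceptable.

Fix eps > 0. For n ≥ 1, |(7n + 6)/(2n + 10) − (7/2)| = |-58|/(2(2n + 10)) = 58/(2(2n + 10)).
Since 2n + 10 ≥ 2n for n ≥ 1, this is ≤ 58/(2·2n) = (29/2)/n.
So |(7n + 6)/(2n + 10) − (7/2)| < eps whenever n > (29/2)/eps.
Take K = (29/2)/eps. If n > K then |(7n + 6)/(2n + 10) − (7/2)| ≤ (29/2)/n < eps.

K = (29/2)/eps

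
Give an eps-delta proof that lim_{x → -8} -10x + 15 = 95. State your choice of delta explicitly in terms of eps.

Let eps > 0. We need delta > 0 so that 0 < |x + 8| < delta implies |(-10x + 15) − 95| < eps.
Since (-10x + 15) − 95 = -10(x + 8), we have |(-10x + 15) − 95| = 10|x + 8|.
So 10|x + 8| < eps exactly when |x + 8| < eps/10.
Choosing delta = eps/10 gives |(-10x + 15) − 95| = 10|x + 8| < eps whenever |x + 8| < delta.

delta = eps/10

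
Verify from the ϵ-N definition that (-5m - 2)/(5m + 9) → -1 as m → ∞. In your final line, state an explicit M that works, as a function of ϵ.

Let ϵ > 0. For m ≥ 1, |(-5m - 2)/(5m + 9) + 1| = |35|/(5(5m + 9)) = 35/(5(5m + 9)).
Since 5m + 9 ≥ 5m for m ≥ 1, this is ≤ 35/(5·5m) = (7/5)/m.
So |(-5m - 2)/(5m + 9) + 1| < ϵ whenever m > (7/5)/ϵ.
Take M = (7/5)/ϵ. If m > M then |(-5m - 2)/(5m + 9) + 1| ≤ (7/5)/m < ϵ.

M = (7/5)/ϵ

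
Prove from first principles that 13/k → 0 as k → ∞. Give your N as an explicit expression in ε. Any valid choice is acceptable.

Suppose ε > 0. For k ≥ 1, |13/k − 0| = 13/(k) ≤ 13/k.
We need 13/k < ε, i.e. k > 13/ε.
Take N = 13/ε. If k > N then |13/k| ≤ 13/k < ε.

N = 13/ε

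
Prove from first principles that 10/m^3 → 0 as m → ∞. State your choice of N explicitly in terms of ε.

Fix ε > 0. For m ≥ 1, |10/m^3 − 0| = 10/m^3.
10/m^3 < ε ⇔ m^3 > 10/ε ⇔ m > (10/ε)^{1/3}.
Take N = (10/ε)^{1/3}. Then m > N implies 10/m^3 < ε.

N = (10/ε)^{1/3}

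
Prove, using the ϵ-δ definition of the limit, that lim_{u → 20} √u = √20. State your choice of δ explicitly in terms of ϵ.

δ = min(20, √20·ϵ)

Let ϵ > 0. We want δ > 0 such that 0 < |u − 20| < δ implies |√u − √20| < ϵ.
Rationalise: √u − √20 = (u − 20)/(√u + √20), so |√u − √20| = |u − 20|/(√u + √20).
Restrict δ ≤ 20 so that |u − 20| < 20 forces u > 0, and then √u + √20 > √20.
Hence |√u − √20| < |u − 20|/√20, which is < ϵ once |u − 20| < √20·ϵ.
Take δ = min(20, √20·ϵ). If 0 < |u − 20| < δ then u > 0 and |√u − √20| < |u − 20|/√20 < ϵ.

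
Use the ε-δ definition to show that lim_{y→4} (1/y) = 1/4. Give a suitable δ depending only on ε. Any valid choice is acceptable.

δ = min(2, 8ε)

Suppose ε > 0. We seek δ > 0 such that 0 < |y − 4| < δ implies |1/y − (1/4)| < ε.
|1/y − (1/4)| = |4 − y|/(4·|y|) = |y − 4|/(4|y|).
Require δ ≤ 2 so that |y| > 4 − 2 = 2, hence 4|y| > 8.
Then |1/y − (1/4)| < |y − 4|/8, which is < ε when |y − 4| < 8ε.
Take δ = min(2, 8ε). Then 0 < |y − 4| < δ gives both |y − 4| < 2 and |y − 4| < 8ε, so |1/y − (1/4)| < ε.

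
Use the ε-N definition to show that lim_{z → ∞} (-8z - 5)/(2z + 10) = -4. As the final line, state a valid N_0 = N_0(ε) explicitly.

N_0 = (35/2)/ε

Let ε > 0. We seek N_0 > 0 such that z > N_0 implies |(-8z - 5)/(2z + 10) + 4| < ε.
(-8z - 5)/(2z + 10) + 4 = (2(-8z - 5) − (-8)(2z + 10)) / (2(2z + 10)) = 70/(2(2z + 10)).
For z > 0 we have 2z + 10 > 2z, so |(-8z - 5)/(2z + 10) + 4| = 70/(2(2z + 10)) < 70/(2·2z) = (35/2)/z.
Thus |(-8z - 5)/(2z + 10) + 4| < ε whenever z > (35/2)/ε.
Take N_0 = (35/2)/ε. If z > N_0 then |(-8z - 5)/(2z + 10) + 4| < (35/2)/z < ε.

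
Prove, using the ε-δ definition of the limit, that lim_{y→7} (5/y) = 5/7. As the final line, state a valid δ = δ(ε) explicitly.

Let ε > 0. We seek δ > 0 such that 0 < |y − 7| < δ implies |5/y − (5/7)| < ε.
|5/y − (5/7)| = 5·|7 − y|/(7·|y|) = 5|y − 7|/(7|y|).
Restrict δ ≤ 7/2. Then |y − 7| < 7/2 gives |y| > 7/2, so 7|y| > 49/2.
Then |5/y − (5/7)| < 5|y − 7|/(49/2), which is < ε when |y − 7| < (49/10)ε.
Take δ = min(7/2, (49/10)ε). Then 0 < |y − 7| < δ gives both |y − 7| < 7/2 and |y − 7| < (49/10)ε, so |5/y − (5/7)| < ε.

δ = min(7/2, (49/10)ε)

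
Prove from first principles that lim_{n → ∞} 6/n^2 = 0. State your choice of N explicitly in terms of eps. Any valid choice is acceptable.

N = (6/eps)^{1/2}

Fix eps > 0. For n ≥ 1, |6/n^2 − 0| = 6/n^2.
6/n^2 < eps ⇔ n^2 > 6/eps ⇔ n > (6/eps)^{1/2}.
Take N = (6/eps)^{1/2}. Then n > N implies 6/n^2 < eps.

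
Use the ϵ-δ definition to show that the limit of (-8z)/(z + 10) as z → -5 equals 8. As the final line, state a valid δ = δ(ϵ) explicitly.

δ = min(5/2, (5/32)ϵ)

Let ϵ > 0. We want δ > 0 with 0 < |z + 5| < δ ⇒ |(-8z)/(z + 10) − 8| < ϵ.
Combining over a common denominator, (-8z)/(z + 10) − 8 = [(-8z)·5 − 40·(z + 10)] / [5·(z + 10)] = -80(z + 5) / (5(z + 10)).
So |(-8z)/(z + 10) − 8| = 80|z + 5| / (5·|z + 10|).
Restrict δ ≤ 5/2. Then |z + 5| < 5/2 gives |z + 10| = |(z + 5) + 5| ≥ 5 − 5/2 = 5/2.
Hence |(-8z)/(z + 10) − 8| < 80|z + 5|/(5·(5/2)) = (32/5)|z + 5|, which is < ϵ once |z + 5| < (5/32)ϵ.
Take δ = min(5/2, (5/32)ϵ). Then 0 < |z + 5| < δ forces both bounds, so |(-8z)/(z + 10) − 8| < ϵ.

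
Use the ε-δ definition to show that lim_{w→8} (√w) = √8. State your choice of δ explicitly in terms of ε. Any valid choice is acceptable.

Fix ε > 0. We want δ > 0 such that 0 < |w − 8| < δ implies |√w − √8| < ε.
Rationalise: √w − √8 = (w − 8)/(√w + √8), so |√w − √8| = |w − 8|/(√w + √8).
Restrict δ ≤ 8 so that |w − 8| < 8 forces w > 0, and then √w + √8 > √8.
Hence |√w − √8| < |w − 8|/√8, which is < ε once |w − 8| < √8·ε.
Take δ = min(8, √8·ε). If 0 < |w − 8| < δ then w > 0 and |√w − √8| < |w − 8|/√8 < ε.

δ = min(8, √8·ε)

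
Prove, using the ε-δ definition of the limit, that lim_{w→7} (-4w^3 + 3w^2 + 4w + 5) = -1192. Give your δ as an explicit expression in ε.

Let ε > 0 be given. We want δ > 0 such that 0 < |w − 7| < δ implies |(-4w^3 + 3w^2 + 4w + 5) + 1192| < ε.
(-4w^3 + 3w^2 + 4w + 5) + 1192 = -4w^3 + 3w^2 + 4w + 1197 = (w − 7)(-4w^2 - 25w - 171).
So |(-4w^3 + 3w^2 + 4w + 5) + 1192| = |w − 7|·|-4w^2 - 25w - 171|.
Assume first that |w − 7| < 2, so |w| < 9. Then |-4w^2 - 25w - 171| ≤ 4·9^2 + 25·9 + 171 = 720.
Hence |(-4w^3 + 3w^2 + 4w + 5) + 1192| ≤ 720|w − 7| < ε provided |w − 7| < ε/720.
Take δ = min(2, ε/720). Then 0 < |w − 7| < δ gives both |w − 7| < 2 and |w − 7| < ε/720, so |(-4w^3 + 3w^2 + 4w + 5) + 1192| < ε.

δ = min(2, ε/720)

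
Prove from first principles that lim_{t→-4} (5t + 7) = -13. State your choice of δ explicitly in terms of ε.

Let ε > 0 be given. We need δ > 0 so that 0 < |t + 4| < δ implies |(5t + 7) + 13| < ε.
Since (5t + 7) + 13 = 5(t + 4), we have |(5t + 7) + 13| = 5|t + 4|.
So 5|t + 4| < ε exactly when |t + 4| < ε/5.
Take δ = ε/5. If 0 < |t + 4| < δ then |(5t + 7) + 13| = 5|t + 4| < 5·(ε/5) = ε.

δ = ε/5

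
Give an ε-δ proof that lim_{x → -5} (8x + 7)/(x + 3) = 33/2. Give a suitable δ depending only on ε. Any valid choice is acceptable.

δ = min(1, (2/17)ε)

Let ε > 0. We want δ > 0 with 0 < |x + 5| < δ ⇒ |(8x + 7)/(x + 3) − (33/2)| < ε.
Combining over a common denominator, (8x + 7)/(x + 3) − (33/2) = [(8x + 7)·(-2) − (-33)·(x + 3)] / [(-2)·(x + 3)] = 17(x + 5) / ((-2)(x + 3)).
So |(8x + 7)/(x + 3) − (33/2)| = 17|x + 5| / (2·|x + 3|).
Require δ ≤ 1, so |x + 3| ≥ |-2| − |x + 5| > 2 − 1 = 1.
Hence |(8x + 7)/(x + 3) − (33/2)| < 17|x + 5|/(2·1) = (17/2)|x + 5|, which is < ε once |x + 5| < (2/17)ε.
Take δ = min(1, (2/17)ε). Then 0 < |x + 5| < δ forces both bounds, so |(8x + 7)/(x + 3) − (33/2)| < ε.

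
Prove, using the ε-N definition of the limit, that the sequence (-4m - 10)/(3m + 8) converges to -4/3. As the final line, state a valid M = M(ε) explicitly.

Fix ε > 0. For m ≥ 1, |(-4m - 10)/(3m + 8) + 4/3| = |2|/(3(3m + 8)) = 2/(3(3m + 8)).
Since 3m + 8 ≥ 3m for m ≥ 1, this is ≤ 2/(3·3m) = (2/9)/m.
So |(-4m - 10)/(3m + 8) + 4/3| < ε whenever m > (2/9)/ε.
Take M = (2/9)/ε. If m > M then |(-4m - 10)/(3m + 8) + 4/3| ≤ (2/9)/m < ε.

M = (2/9)/ε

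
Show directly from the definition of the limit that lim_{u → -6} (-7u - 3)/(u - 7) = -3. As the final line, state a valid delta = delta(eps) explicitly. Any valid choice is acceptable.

delta = min(13/2, (13/8)eps)

Let eps > 0. We want delta > 0 with 0 < |u + 6| < delta ⇒ |(-7u - 3)/(u - 7) + 3| < eps.
Combining over a common denominator, (-7u - 3)/(u - 7) + 3 = [(-7u - 3)·(-13) − 39·(u - 7)] / [(-13)·(u - 7)] = 52(u + 6) / ((-13)(u - 7)).
So |(-7u - 3)/(u - 7) + 3| = 52|u + 6| / (13·|u − 7|).
Restrict delta ≤ 13/2. Then |u + 6| < 13/2 gives |u − 7| = |(u + 6) + (-13)| ≥ 13 − 13/2 = 13/2.
Hence |(-7u - 3)/(u - 7) + 3| < 52|u + 6|/(13·(13/2)) = (8/13)|u + 6|, which is < eps once |u + 6| < (13/8)eps.
Take delta = min(13/2, (13/8)eps). Then 0 < |u + 6| < delta forces both bounds, so |(-7u - 3)/(u - 7) + 3| < eps.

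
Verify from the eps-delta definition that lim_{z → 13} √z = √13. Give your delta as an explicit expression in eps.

Let eps > 0. We want delta > 0 such that 0 < |z − 13| < delta implies |√z − √13| < eps.
Rationalise: √z − √13 = (z − 13)/(√z + √13), so |√z − √13| = |z − 13|/(√z + √13).
Restrict delta ≤ 13 so that |z − 13| < 13 forces z > 0, and then √z + √13 > √13.
Hence |√z − √13| < |z − 13|/√13, which is < eps once |z − 13| < √13·eps.
Take delta = min(13, √13·eps). If 0 < |z − 13| < delta then z > 0 and |√z − √13| < |z − 13|/√13 < eps.

delta = min(13, √13·eps)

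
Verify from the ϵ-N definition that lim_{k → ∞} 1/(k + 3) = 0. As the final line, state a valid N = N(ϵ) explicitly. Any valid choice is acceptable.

Suppose ϵ > 0. For k ≥ 1, |1/(k + 3) − 0| = 1/(k + 3) ≤ 1/k.
We need 1/k < ϵ, i.e. k > 1/ϵ.
Take N = 1/ϵ. If k > N then |1/(k + 3)| ≤ 1/k < ϵ.

N = 1/ϵ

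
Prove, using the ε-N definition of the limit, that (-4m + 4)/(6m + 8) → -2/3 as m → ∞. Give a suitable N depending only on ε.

Suppose ε > 0. For m ≥ 1, |(-4m + 4)/(6m + 8) + 2/3| = |56|/(6(6m + 8)) = 56/(6(6m + 8)).
Since 6m + 8 ≥ 6m for m ≥ 1, this is ≤ 56/(6·6m) = (14/9)/m.
So |(-4m + 4)/(6m + 8) + 2/3| < ε whenever m > (14/9)/ε.
Take N = (14/9)/ε. If m > N then |(-4m + 4)/(6m + 8) + 2/3| ≤ (14/9)/m < ε.

N = (14/9)/ε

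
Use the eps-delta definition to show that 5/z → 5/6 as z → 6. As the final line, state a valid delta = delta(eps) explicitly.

delta = min(3, (18/5)eps)

Fix eps > 0. We seek delta > 0 such that 0 < |z − 6| < delta implies |5/z − (5/6)| < eps.
|5/z − (5/6)| = 5·|6 − z|/(6·|z|) = 5|z − 6|/(6|z|).
Require delta ≤ 3 so that |z| > 6 − 3 = 3, hence 6|z| > 18.
Then |5/z − (5/6)| < 5|z − 6|/18, which is < eps when |z − 6| < (18/5)eps.
Take delta = min(3, (18/5)eps). Then 0 < |z − 6| < delta gives both |z − 6| < 3 and |z − 6| < (18/5)eps, so |5/z − (5/6)| < eps.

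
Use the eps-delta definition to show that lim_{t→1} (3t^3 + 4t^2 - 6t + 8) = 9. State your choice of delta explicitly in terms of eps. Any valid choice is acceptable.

delta = min(1, eps/27)

Fix eps > 0. We want delta > 0 such that 0 < |t − 1| < delta implies |(3t^3 + 4t^2 - 6t + 8) − 9| < eps.
(3t^3 + 4t^2 - 6t + 8) − 9 = 3t^3 + 4t^2 - 6t - 1 = (t − 1)(3t^2 + 7t + 1).
So |(3t^3 + 4t^2 - 6t + 8) − 9| = |t − 1|·|3t^2 + 7t + 1|.
Require delta ≤ 1. Then |t − 1| < 1 gives |t| < 2, and by the triangle inequality |3t^2 + 7t + 1| ≤ 3·2^2 + 7·2 + 1 = 27.
Hence |(3t^3 + 4t^2 - 6t + 8) − 9| ≤ 27|t − 1| < eps provided |t − 1| < eps/27.
Choosing delta = min(1, eps/27) ensures both conditions, hence |(3t^3 + 4t^2 - 6t + 8) − 9| < eps.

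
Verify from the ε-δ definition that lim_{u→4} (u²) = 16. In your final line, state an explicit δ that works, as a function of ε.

Let ε > 0 be given. We seek δ > 0 with 0 < |u − 4| < δ ⇒ |u² − 16| < ε.
Factor: u² − 16 = (u − 4)(u + 4), so |u² − 16| = |u − 4|·|u + 4|.
Restrict δ ≤ 1. Then |u − 4| < 1 gives |u| < 5, so by the triangle inequality |u + 4| ≤ 5 + 4 = 9.
Hence |u² − 16| ≤ 9|u − 4|, which is < ε once |u − 4| < ε/9.
Take δ = min(1, ε/9). If 0 < |u − 4| < δ then both bounds hold and |u² − 16| ≤ 9|u − 4| < 9·(ε/9) = ε.

δ = min(1, ε/9)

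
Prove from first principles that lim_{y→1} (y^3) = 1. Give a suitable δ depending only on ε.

Let ε > 0. We seek δ > 0 with 0 < |y − 1| < δ ⇒ |y^3 − 1| < ε.
Factor: y^3 − 1 = (y − 1)(y^2 + y + 1), so |y^3 − 1| = |y − 1|·|y^2 + y + 1|.
Restrict δ ≤ 1. Then |y − 1| < 1 gives |y| < 2, so by the triangle inequality |y^2 + y + 1| ≤ 2^2 + 2 + 1 = 7.
Hence |y^3 − 1| ≤ 7|y − 1|, which is < ε once |y − 1| < ε/7.
Take δ = min(1, ε/7). If 0 < |y − 1| < δ then both bounds hold and |y^3 − 1| ≤ 7|y − 1| < 7·(ε/7) = ε.

δ = min(1, ε/7)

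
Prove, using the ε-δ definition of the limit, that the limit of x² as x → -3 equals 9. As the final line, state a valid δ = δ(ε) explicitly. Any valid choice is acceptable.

δ = min(1, ε/7)

Let ε > 0 be given. We seek δ > 0 with 0 < |x + 3| < δ ⇒ |x² − 9| < ε.
Factor: x² − 9 = (x + 3)(x - 3), so |x² − 9| = |x + 3|·|x - 3|.
Restrict δ ≤ 1. Then |x + 3| < 1 gives |x| < 4, so by the triangle inequality |x - 3| ≤ 4 + 3 = 7.
Hence |x² − 9| ≤ 7|x + 3|, which is < ε once |x + 3| < ε/7.
Take δ = min(1, ε/7). If 0 < |x + 3| < δ then both bounds hold and |x² − 9| ≤ 7|x + 3| < 7·(ε/7) = ε.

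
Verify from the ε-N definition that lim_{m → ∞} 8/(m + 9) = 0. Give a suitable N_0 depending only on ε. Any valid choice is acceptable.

N_0 = 8/ε

Fix ε > 0. For m ≥ 1, |8/(m + 9) − 0| = 8/(m + 9) ≤ 8/m.
We need 8/m < ε, i.e. m > 8/ε.
Take N_0 = 8/ε. If m > N_0 then |8/(m + 9)| ≤ 8/m < ε.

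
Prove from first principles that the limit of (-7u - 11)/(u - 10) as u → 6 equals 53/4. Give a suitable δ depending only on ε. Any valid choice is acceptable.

δ = min(2, (8/81)ε)

Let ε > 0 be given. We want δ > 0 with 0 < |u − 6| < δ ⇒ |(-7u - 11)/(u - 10) − (53/4)| < ε.
Combining over a common denominator, (-7u - 11)/(u - 10) − (53/4) = [(-7u - 11)·(-4) − (-53)·(u - 10)] / [(-4)·(u - 10)] = 81(u − 6) / ((-4)(u - 10)).
So |(-7u - 11)/(u - 10) − (53/4)| = 81|u − 6| / (4·|u − 10|).
Restrict δ ≤ 2. Then |u − 6| < 2 gives |u − 10| = |(u − 6) + (-4)| ≥ 4 − 2 = 2.
Hence |(-7u - 11)/(u - 10) − (53/4)| < 81|u − 6|/(4·2) = (81/8)|u − 6|, which is < ε once |u − 6| < (8/81)ε.
Take δ = min(2, (8/81)ε). Then 0 < |u − 6| < δ forces both bounds, so |(-7u - 11)/(u - 10) − (53/4)| < ε.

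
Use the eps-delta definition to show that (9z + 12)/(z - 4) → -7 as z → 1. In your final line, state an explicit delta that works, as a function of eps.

delta = min(3/2, (3/32)eps)

Let eps > 0. We want delta > 0 with 0 < |z − 1| < delta ⇒ |(9z + 12)/(z - 4) + 7| < eps.
Combining over a common denominator, (9z + 12)/(z - 4) + 7 = [(9z + 12)·(-3) − 21·(z - 4)] / [(-3)·(z - 4)] = -48(z − 1) / ((-3)(z - 4)).
So |(9z + 12)/(z - 4) + 7| = 48|z − 1| / (3·|z − 4|).
Require delta ≤ 3/2, so |z − 4| ≥ |-3| − |z − 1| > 3 − 3/2 = 3/2.
Hence |(9z + 12)/(z - 4) + 7| < 48|z − 1|/(3·(3/2)) = (32/3)|z − 1|, which is < eps once |z − 1| < (3/32)eps.
Take delta = min(3/2, (3/32)eps). Then 0 < |z − 1| < delta forces both bounds, so |(9z + 12)/(z - 4) + 7| < eps.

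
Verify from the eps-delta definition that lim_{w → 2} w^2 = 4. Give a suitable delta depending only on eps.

delta = min(1, eps/5)

Let eps > 0. We seek delta > 0 with 0 < |w − 2| < delta ⇒ |w^2 − 4| < eps.
Factor: w^2 − 4 = (w − 2)(w + 2), so |w^2 − 4| = |w − 2|·|w + 2|.
Impose delta ≤ 1 so that |w| < 3; then |w + 2| ≤ 5.
Hence |w^2 − 4| ≤ 5|w − 2|, which is < eps once |w − 2| < eps/5.
Take delta = min(1, eps/5). If 0 < |w − 2| < delta then both bounds hold and |w^2 − 4| ≤ 5|w − 2| < 5·(eps/5) = eps.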